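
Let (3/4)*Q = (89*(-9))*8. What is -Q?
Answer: 8544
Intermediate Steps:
Q = -8544 (Q = 4*((89*(-9))*8)/3 = 4*(-801*8)/3 = (4/3)*(-6408) = -8544)
-Q = -1*(-8544) = 8544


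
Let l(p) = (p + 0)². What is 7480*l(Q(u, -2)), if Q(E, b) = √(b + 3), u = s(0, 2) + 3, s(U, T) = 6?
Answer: 7480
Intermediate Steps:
u = 9 (u = 6 + 3 = 9)
Q(E, b) = √(3 + b)
l(p) = p²
7480*l(Q(u, -2)) = 7480*(√(3 - 2))² = 7480*(√1)² = 7480*1² = 7480*1 = 7480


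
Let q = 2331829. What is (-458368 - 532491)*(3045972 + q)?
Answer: -5328642521059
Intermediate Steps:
(-458368 - 532491)*(3045972 + q) = (-458368 - 532491)*(3045972 + 2331829) = -990859*5377801 = -5328642521059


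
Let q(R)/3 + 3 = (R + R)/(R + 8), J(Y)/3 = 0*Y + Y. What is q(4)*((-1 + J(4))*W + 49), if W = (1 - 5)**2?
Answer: -1575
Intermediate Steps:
J(Y) = 3*Y (J(Y) = 3*(0*Y + Y) = 3*(0 + Y) = 3*Y)
W = 16 (W = (-4)**2 = 16)
q(R) = -9 + 6*R/(8 + R) (q(R) = -9 + 3*((R + R)/(R + 8)) = -9 + 3*((2*R)/(8 + R)) = -9 + 3*(2*R/(8 + R)) = -9 + 6*R/(8 + R))
q(4)*((-1 + J(4))*W + 49) = (3*(-24 - 1*4)/(8 + 4))*((-1 + 3*4)*16 + 49) = (3*(-24 - 4)/12)*((-1 + 12)*16 + 49) = (3*(1/12)*(-28))*(11*16 + 49) = -7*(176 + 49) = -7*225 = -1575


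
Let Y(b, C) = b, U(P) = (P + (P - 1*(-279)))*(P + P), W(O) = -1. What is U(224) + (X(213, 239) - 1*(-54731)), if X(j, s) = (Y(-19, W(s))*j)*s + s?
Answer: -586567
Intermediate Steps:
U(P) = 2*P*(279 + 2*P) (U(P) = (P + (P + 279))*(2*P) = (P + (279 + P))*(2*P) = (279 + 2*P)*(2*P) = 2*P*(279 + 2*P))
X(j, s) = s - 19*j*s (X(j, s) = (-19*j)*s + s = -19*j*s + s = s - 19*j*s)
U(224) + (X(213, 239) - 1*(-54731)) = 2*224*(279 + 2*224) + (239*(1 - 19*213) - 1*(-54731)) = 2*224*(279 + 448) + (239*(1 - 4047) + 54731) = 2*224*727 + (239*(-4046) + 54731) = 325696 + (-966994 + 54731) = 325696 - 912263 = -586567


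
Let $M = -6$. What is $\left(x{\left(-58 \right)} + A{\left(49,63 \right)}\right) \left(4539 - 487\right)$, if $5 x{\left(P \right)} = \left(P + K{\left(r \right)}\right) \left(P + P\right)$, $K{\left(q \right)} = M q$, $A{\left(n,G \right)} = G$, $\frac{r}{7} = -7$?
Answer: $- \frac{109651172}{5} \approx -2.193 \cdot 10^{7}$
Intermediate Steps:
$r = -49$ ($r = 7 \left(-7\right) = -49$)
$K{\left(q \right)} = - 6 q$
$x{\left(P \right)} = \frac{2 P \left(294 + P\right)}{5}$ ($x{\left(P \right)} = \frac{\left(P - -294\right) \left(P + P\right)}{5} = \frac{\left(P + 294\right) 2 P}{5} = \frac{\left(294 + P\right) 2 P}{5} = \frac{2 P \left(294 + P\right)}{5}$)
$\left(x{\left(-58 \right)} + A{\left(49,63 \right)}\right) \left(4539 - 487\right) = \left(\frac{2}{5} \left(-58\right) \left(294 - 58\right) + 63\right) \left(4539 - 487\right) = \left(\frac{2}{5} \left(-58\right) 236 + 63\right) 4052 = \left(- \frac{27376}{5} + 63\right) 4052 = \left(- \frac{27061}{5}\right) 4052 = - \frac{109651172}{5}$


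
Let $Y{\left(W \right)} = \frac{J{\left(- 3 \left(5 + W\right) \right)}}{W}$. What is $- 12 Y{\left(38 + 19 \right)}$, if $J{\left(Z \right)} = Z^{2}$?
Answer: $- \frac{138384}{19} \approx -7283.4$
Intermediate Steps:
$Y{\left(W \right)} = \frac{\left(-15 - 3 W\right)^{2}}{W}$ ($Y{\left(W \right)} = \frac{\left(- 3 \left(5 + W\right)\right)^{2}}{W} = \frac{\left(-15 - 3 W\right)^{2}}{W}$)
$- 12 Y{\left(38 + 19 \right)} = - 12 \frac{9 \left(5 + \left(38 + 19\right)\right)^{2}}{38 + 19} = - 12 \frac{9 \left(5 + 57\right)^{2}}{57} = - 12 \cdot 9 \cdot \frac{1}{57} \cdot 62^{2} = - 12 \cdot 9 \cdot \frac{1}{57} \cdot 3844 = \left(-12\right) \frac{11532}{19} = - \frac{138384}{19}$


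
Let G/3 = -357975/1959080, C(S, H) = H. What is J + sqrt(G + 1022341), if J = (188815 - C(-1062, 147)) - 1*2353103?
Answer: -2164435 + sqrt(21220859796766)/4556 ≈ -2.1634e+6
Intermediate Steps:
G = -4995/9112 (G = 3*(-357975/1959080) = 3*(-357975*1/1959080) = 3*(-1665/9112) = -4995/9112 ≈ -0.54818)
J = -2164435 (J = (188815 - 1*147) - 1*2353103 = (188815 - 147) - 2353103 = 188668 - 2353103 = -2164435)
J + sqrt(G + 1022341) = -2164435 + sqrt(-4995/9112 + 1022341) = -2164435 + sqrt(9315566197/9112) = -2164435 + sqrt(21220859796766)/4556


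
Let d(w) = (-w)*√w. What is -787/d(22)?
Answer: 787*√22/484 ≈ 7.6268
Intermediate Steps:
d(w) = -w^(3/2)
-787/d(22) = -787*(-√22/484) = -(-787)*√22/484 = 787*√22/484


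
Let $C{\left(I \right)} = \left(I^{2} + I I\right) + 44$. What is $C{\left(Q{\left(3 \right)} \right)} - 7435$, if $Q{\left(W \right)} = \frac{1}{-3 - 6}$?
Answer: $- \frac{598669}{81} \approx -7391.0$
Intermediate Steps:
$Q{\left(W \right)} = - \frac{1}{9}$ ($Q{\left(W \right)} = \frac{1}{-9} = - \frac{1}{9}$)
$C{\left(I \right)} = 44 + 2 I^{2}$ ($C{\left(I \right)} = \left(I^{2} + I^{2}\right) + 44 = 2 I^{2} + 44 = 44 + 2 I^{2}$)
$C{\left(Q{\left(3 \right)} \right)} - 7435 = \left(44 + 2 \left(- \frac{1}{9}\right)^{2}\right) - 7435 = \left(44 + 2 \cdot \frac{1}{81}\right) - 7435 = \left(44 + \frac{2}{81}\right) - 7435 = \frac{3566}{81} - 7435 = - \frac{598669}{81}$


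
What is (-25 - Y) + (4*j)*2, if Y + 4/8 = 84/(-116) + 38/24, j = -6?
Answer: -25529/348 ≈ -73.359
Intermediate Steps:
Y = 125/348 (Y = -½ + (84/(-116) + 38/24) = -½ + (84*(-1/116) + 38*(1/24)) = -½ + (-21/29 + 19/12) = -½ + 299/348 = 125/348 ≈ 0.35920)
(-25 - Y) + (4*j)*2 = (-25 - 1*125/348) + (4*(-6))*2 = (-25 - 125/348) - 24*2 = -8825/348 - 48 = -25529/348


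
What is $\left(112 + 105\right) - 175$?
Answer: $42$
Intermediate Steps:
$\left(112 + 105\right) - 175 = 217 - 175 = 42$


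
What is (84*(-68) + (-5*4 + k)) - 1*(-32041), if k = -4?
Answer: 26305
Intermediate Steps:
(84*(-68) + (-5*4 + k)) - 1*(-32041) = (84*(-68) + (-5*4 - 4)) - 1*(-32041) = (-5712 + (-20 - 4)) + 32041 = (-5712 - 24) + 32041 = -5736 + 32041 = 26305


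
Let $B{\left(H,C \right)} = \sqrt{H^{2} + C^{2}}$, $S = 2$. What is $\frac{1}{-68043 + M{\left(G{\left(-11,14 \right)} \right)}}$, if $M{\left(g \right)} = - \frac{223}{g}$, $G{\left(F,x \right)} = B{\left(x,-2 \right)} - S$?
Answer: $- \frac{13336874}{907511215031} + \frac{2230 \sqrt{2}}{907511215031} \approx -1.4693 \cdot 10^{-5}$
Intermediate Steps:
$B{\left(H,C \right)} = \sqrt{C^{2} + H^{2}}$
$G{\left(F,x \right)} = -2 + \sqrt{4 + x^{2}}$ ($G{\left(F,x \right)} = \sqrt{\left(-2\right)^{2} + x^{2}} - 2 = \sqrt{4 + x^{2}} - 2 = -2 + \sqrt{4 + x^{2}}$)
$\frac{1}{-68043 + M{\left(G{\left(-11,14 \right)} \right)}} = \frac{1}{-68043 - \frac{223}{-2 + \sqrt{4 + 14^{2}}}} = \frac{1}{-68043 - \frac{223}{-2 + \sqrt{4 + 196}}} = \frac{1}{-68043 - \frac{223}{-2 + \sqrt{200}}} = \frac{1}{-68043 - \frac{223}{-2 + 10 \sqrt{2}}}$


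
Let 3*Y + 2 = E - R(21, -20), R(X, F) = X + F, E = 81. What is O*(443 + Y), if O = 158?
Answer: 74102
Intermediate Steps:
R(X, F) = F + X
Y = 26 (Y = -⅔ + (81 - (-20 + 21))/3 = -⅔ + (81 - 1*1)/3 = -⅔ + (81 - 1)/3 = -⅔ + (⅓)*80 = -⅔ + 80/3 = 26)
O*(443 + Y) = 158*(443 + 26) = 158*469 = 74102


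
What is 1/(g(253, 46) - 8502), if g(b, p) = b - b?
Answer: -1/8502 ≈ -0.00011762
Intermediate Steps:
g(b, p) = 0
1/(g(253, 46) - 8502) = 1/(0 - 8502) = 1/(-8502) = -1/8502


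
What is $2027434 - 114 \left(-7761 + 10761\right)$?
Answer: $1685434$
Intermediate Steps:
$2027434 - 114 \left(-7761 + 10761\right) = 2027434 - 342000 = 1685434$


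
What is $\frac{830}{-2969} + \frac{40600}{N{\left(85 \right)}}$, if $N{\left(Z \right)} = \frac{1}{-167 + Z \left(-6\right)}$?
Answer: $- \frac{81606528630}{2969} \approx -2.7486 \cdot 10^{7}$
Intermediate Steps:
$N{\left(Z \right)} = \frac{1}{-167 - 6 Z}$
$\frac{830}{-2969} + \frac{40600}{N{\left(85 \right)}} = \frac{830}{-2969} + \frac{40600}{\left(-1\right) \frac{1}{167 + 6 \cdot 85}} = 830 \left(- \frac{1}{2969}\right) + \frac{40600}{\left(-1\right) \frac{1}{167 + 510}} = - \frac{830}{2969} + \frac{40600}{\left(-1\right) \frac{1}{677}} = - \frac{830}{2969} + \frac{40600}{- \frac{1}{677}} = - \frac{830}{2969} + 40600 \left(-677\right) = - \frac{830}{2969} - 27486200 = - \frac{81606528630}{2969}$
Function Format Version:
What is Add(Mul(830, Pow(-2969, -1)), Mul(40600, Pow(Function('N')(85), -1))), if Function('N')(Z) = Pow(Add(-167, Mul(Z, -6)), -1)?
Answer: Rational(-81606528630, 2969) ≈ -2.7486e+7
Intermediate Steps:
Function('N')(Z) = Pow(Add(-167, Mul(-6, Z)), -1)
Add(Mul(830, Pow(-2969, -1)), Mul(40600, Pow(Function('N')(85), -1))) = Add(Mul(830, Pow(-2969, -1)), Mul(40600, Pow(Mul(-1, Pow(Add(167, Mul(6, 85)), -1)), -1))) = Add(Mul(830, Rational(-1, 2969)), Mul(40600, Pow(Mul(-1, Pow(Add(167, 510), -1)), -1))) = Add(Rational(-830, 2969), Mul(40600, Pow(Mul(-1, Pow(677, -1)), -1))) = Add(Rational(-830, 2969), Mul(40600, Pow(Mul(-1, Rational(1, 677)), -1))) = Add(Rational(-830, 2969), Mul(40600, Pow(Rational(-1, 677), -1))) = Add(Rational(-830, 2969), Mul(40600, -677)) = Add(Rational(-830, 2969), -27486200) = Rational(-81606528630, 2969)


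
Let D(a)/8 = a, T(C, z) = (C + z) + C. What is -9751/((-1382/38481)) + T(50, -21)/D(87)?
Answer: 130579478977/480936 ≈ 2.7151e+5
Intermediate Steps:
T(C, z) = z + 2*C
D(a) = 8*a
-9751/((-1382/38481)) + T(50, -21)/D(87) = -9751/((-1382/38481)) + (-21 + 2*50)/((8*87)) = -9751/((-1382*1/38481)) + (-21 + 100)/696 = -9751/(-1382/38481) + 79*(1/696) = -9751*(-38481/1382) + 79/696 = 375228231/1382 + 79/696 = 130579478977/480936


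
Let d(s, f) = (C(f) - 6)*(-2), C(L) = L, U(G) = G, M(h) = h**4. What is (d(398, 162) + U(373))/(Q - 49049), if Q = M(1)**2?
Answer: -61/49048 ≈ -0.0012437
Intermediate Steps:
Q = 1 (Q = (1**4)**2 = 1**2 = 1)
d(s, f) = 12 - 2*f (d(s, f) = (f - 6)*(-2) = (-6 + f)*(-2) = 12 - 2*f)
(d(398, 162) + U(373))/(Q - 49049) = ((12 - 2*162) + 373)/(1 - 49049) = ((12 - 324) + 373)/(-49048) = (-312 + 373)*(-1/49048) = 61*(-1/49048) = -61/49048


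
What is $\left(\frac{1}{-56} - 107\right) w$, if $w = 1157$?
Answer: $- \frac{6933901}{56} \approx -1.2382 \cdot 10^{5}$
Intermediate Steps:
$\left(\frac{1}{-56} - 107\right) w = \left(\frac{1}{-56} - 107\right) 1157 = \left(- \frac{1}{56} - 107\right) 1157 = \left(- \frac{5993}{56}\right) 1157 = - \frac{6933901}{56}$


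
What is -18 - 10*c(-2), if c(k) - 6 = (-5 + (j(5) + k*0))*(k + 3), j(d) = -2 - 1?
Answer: 2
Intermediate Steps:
j(d) = -3
c(k) = -18 - 8*k (c(k) = 6 + (-5 + (-3 + k*0))*(k + 3) = 6 + (-5 + (-3 + 0))*(3 + k) = 6 + (-5 - 3)*(3 + k) = 6 - 8*(3 + k) = 6 + (-24 - 8*k) = -18 - 8*k)
-18 - 10*c(-2) = -18 - 10*(-18 - 8*(-2)) = -18 - 10*(-18 + 16) = -18 - 10*(-2) = -18 + 20 = 2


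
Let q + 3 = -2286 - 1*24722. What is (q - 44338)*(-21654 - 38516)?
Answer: 4293069330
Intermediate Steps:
q = -27011 (q = -3 + (-2286 - 1*24722) = -3 + (-2286 - 24722) = -3 - 27008 = -27011)
(q - 44338)*(-21654 - 38516) = (-27011 - 44338)*(-21654 - 38516) = -71349*(-60170) = 4293069330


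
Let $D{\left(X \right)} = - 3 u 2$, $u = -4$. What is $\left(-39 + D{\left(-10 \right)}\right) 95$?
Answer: $-1425$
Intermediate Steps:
$D{\left(X \right)} = 24$ ($D{\left(X \right)} = \left(-3\right) \left(-4\right) 2 = 12 \cdot 2 = 24$)
$\left(-39 + D{\left(-10 \right)}\right) 95 = \left(-39 + 24\right) 95 = \left(-15\right) 95 = -1425$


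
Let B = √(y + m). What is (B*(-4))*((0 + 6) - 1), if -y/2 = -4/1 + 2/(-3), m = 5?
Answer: -20*√129/3 ≈ -75.719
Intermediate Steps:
y = 28/3 (y = -2*(-4/1 + 2/(-3)) = -2*(-4*1 + 2*(-⅓)) = -2*(-4 - ⅔) = -2*(-14/3) = 28/3 ≈ 9.3333)
B = √129/3 (B = √(28/3 + 5) = √(43/3) = √129/3 ≈ 3.7859)
(B*(-4))*((0 + 6) - 1) = ((√129/3)*(-4))*((0 + 6) - 1) = (-4*√129/3)*(6 - 1) = -4*√129/3*5 = -20*√129/3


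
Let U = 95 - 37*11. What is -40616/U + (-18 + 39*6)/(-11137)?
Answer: 56534125/434343 ≈ 130.16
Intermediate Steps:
U = -312 (U = 95 - 407 = -312)
-40616/U + (-18 + 39*6)/(-11137) = -40616/(-312) + (-18 + 39*6)/(-11137) = -40616*(-1/312) + (-18 + 234)*(-1/11137) = 5077/39 + 216*(-1/11137) = 5077/39 - 216/11137 = 56534125/434343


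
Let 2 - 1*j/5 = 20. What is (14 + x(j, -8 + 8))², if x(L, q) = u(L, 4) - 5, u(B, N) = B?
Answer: 6561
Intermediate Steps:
j = -90 (j = 10 - 5*20 = 10 - 100 = -90)
x(L, q) = -5 + L (x(L, q) = L - 5 = -5 + L)
(14 + x(j, -8 + 8))² = (14 + (-5 - 90))² = (14 - 95)² = (-81)² = 6561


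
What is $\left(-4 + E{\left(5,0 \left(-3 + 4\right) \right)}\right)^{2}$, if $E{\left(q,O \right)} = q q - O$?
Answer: $441$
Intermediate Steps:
$E{\left(q,O \right)} = q^{2} - O$
$\left(-4 + E{\left(5,0 \left(-3 + 4\right) \right)}\right)^{2} = \left(-4 + \left(5^{2} - 0 \left(-3 + 4\right)\right)\right)^{2} = \left(-4 + \left(25 - 0 \cdot 1\right)\right)^{2} = \left(-4 + \left(25 - 0\right)\right)^{2} = \left(-4 + \left(25 + 0\right)\right)^{2} = \left(-4 + 25\right)^{2} = 21^{2} = 441$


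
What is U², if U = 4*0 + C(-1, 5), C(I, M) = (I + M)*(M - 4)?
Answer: 16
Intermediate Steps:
C(I, M) = (-4 + M)*(I + M) (C(I, M) = (I + M)*(-4 + M) = (-4 + M)*(I + M))
U = 4 (U = 4*0 + (5² - 4*(-1) - 4*5 - 1*5) = 0 + (25 + 4 - 20 - 5) = 0 + 4 = 4)
U² = 4² = 16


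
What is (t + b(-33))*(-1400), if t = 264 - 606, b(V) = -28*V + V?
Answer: -768600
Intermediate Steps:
b(V) = -27*V
t = -342
(t + b(-33))*(-1400) = (-342 - 27*(-33))*(-1400) = (-342 + 891)*(-1400) = 549*(-1400) = -768600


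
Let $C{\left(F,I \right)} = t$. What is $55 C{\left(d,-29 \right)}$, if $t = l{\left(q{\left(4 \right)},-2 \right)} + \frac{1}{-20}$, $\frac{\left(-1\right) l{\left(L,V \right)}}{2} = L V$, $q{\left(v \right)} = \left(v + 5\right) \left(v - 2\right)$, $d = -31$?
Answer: $\frac{15829}{4} \approx 3957.3$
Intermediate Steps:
$q{\left(v \right)} = \left(-2 + v\right) \left(5 + v\right)$ ($q{\left(v \right)} = \left(5 + v\right) \left(-2 + v\right) = \left(-2 + v\right) \left(5 + v\right)$)
$l{\left(L,V \right)} = - 2 L V$
$t = \frac{1439}{20}$ ($t = \left(-2\right) \left(-10 + 4^{2} + 3 \cdot 4\right) \left(-2\right) + \frac{1}{-20} = \left(-2\right) \left(-10 + 16 + 12\right) \left(-2\right) - \frac{1}{20} = \left(-2\right) 18 \left(-2\right) - \frac{1}{20} = 72 - \frac{1}{20} = \frac{1439}{20} \approx 71.95$)
$C{\left(F,I \right)} = \frac{1439}{20}$
$55 C{\left(d,-29 \right)} = 55 \cdot \frac{1439}{20} = \frac{15829}{4}$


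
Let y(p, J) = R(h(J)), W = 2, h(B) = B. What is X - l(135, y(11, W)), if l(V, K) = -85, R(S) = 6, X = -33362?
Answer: -33277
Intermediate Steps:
y(p, J) = 6
X - l(135, y(11, W)) = -33362 - 1*(-85) = -33362 + 85 = -33277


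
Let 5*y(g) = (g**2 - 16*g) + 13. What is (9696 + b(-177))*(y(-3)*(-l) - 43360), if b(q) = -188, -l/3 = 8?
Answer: -409072192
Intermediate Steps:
l = -24 (l = -3*8 = -24)
y(g) = 13/5 - 16*g/5 + g**2/5 (y(g) = ((g**2 - 16*g) + 13)/5 = (13 + g**2 - 16*g)/5 = 13/5 - 16*g/5 + g**2/5)
(9696 + b(-177))*(y(-3)*(-l) - 43360) = (9696 - 188)*((13/5 - 16/5*(-3) + (1/5)*(-3)**2)*(-1*(-24)) - 43360) = 9508*((13/5 + 48/5 + (1/5)*9)*24 - 43360) = 9508*((13/5 + 48/5 + 9/5)*24 - 43360) = 9508*(14*24 - 43360) = 9508*(336 - 43360) = 9508*(-43024) = -409072192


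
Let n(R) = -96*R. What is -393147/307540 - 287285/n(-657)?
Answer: -28287049121/4849290720 ≈ -5.8332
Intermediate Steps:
-393147/307540 - 287285/n(-657) = -393147/307540 - 287285/((-96*(-657))) = -393147*1/307540 - 287285/63072 = -393147/307540 - 287285*1/63072 = -393147/307540 - 287285/63072 = -28287049121/4849290720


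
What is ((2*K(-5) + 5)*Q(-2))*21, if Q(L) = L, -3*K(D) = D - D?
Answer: -210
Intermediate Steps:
K(D) = 0 (K(D) = -(D - D)/3 = -⅓*0 = 0)
((2*K(-5) + 5)*Q(-2))*21 = ((2*0 + 5)*(-2))*21 = ((0 + 5)*(-2))*21 = (5*(-2))*21 = -10*21 = -210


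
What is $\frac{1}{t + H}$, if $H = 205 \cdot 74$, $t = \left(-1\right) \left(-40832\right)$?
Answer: $\frac{1}{56002} \approx 1.7857 \cdot 10^{-5}$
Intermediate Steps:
$t = 40832$
$H = 15170$
$\frac{1}{t + H} = \frac{1}{40832 + 15170} = \frac{1}{56002}$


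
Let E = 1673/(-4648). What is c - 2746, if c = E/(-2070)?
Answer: -3774321841/1374480 ≈ -2746.0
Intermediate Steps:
E = -239/664 (E = 1673*(-1/4648) = -239/664 ≈ -0.35994)
c = 239/1374480 (c = -239/664/(-2070) = -239/664*(-1/2070) = 239/1374480 ≈ 0.00017388)
c - 2746 = 239/1374480 - 2746 = -3774321841/1374480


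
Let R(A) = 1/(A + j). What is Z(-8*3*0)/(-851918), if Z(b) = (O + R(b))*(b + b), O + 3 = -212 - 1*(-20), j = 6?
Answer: 0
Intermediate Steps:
O = -195 (O = -3 + (-212 - 1*(-20)) = -3 + (-212 + 20) = -3 - 192 = -195)
R(A) = 1/(6 + A) (R(A) = 1/(A + 6) = 1/(6 + A))
Z(b) = 2*b*(-195 + 1/(6 + b)) (Z(b) = (-195 + 1/(6 + b))*(b + b) = (-195 + 1/(6 + b))*(2*b) = 2*b*(-195 + 1/(6 + b)))
Z(-8*3*0)/(-851918) = -2*-8*3*0*(1169 + 195*(-8*3*0))/(6 - 8*3*0)/(-851918) = -2*(-24*0)*(1169 + 195*(-24*0))/(6 - 24*0)*(-1/851918) = -2*0*(1169 + 195*0)/(6 + 0)*(-1/851918) = -2*0*(1169 + 0)/6*(-1/851918) = -2*0*1/6*1169*(-1/851918) = 0*(-1/851918) = 0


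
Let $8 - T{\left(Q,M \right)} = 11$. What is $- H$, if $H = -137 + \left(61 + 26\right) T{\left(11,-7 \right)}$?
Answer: $398$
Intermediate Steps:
$T{\left(Q,M \right)} = -3$ ($T{\left(Q,M \right)} = 8 - 11 = -3$)
$H = -398$ ($H = -137 + \left(61 + 26\right) \left(-3\right) = -137 + 87 \left(-3\right) = -137 - 261 = -398$)
$- H = \left(-1\right) \left(-398\right) = 398$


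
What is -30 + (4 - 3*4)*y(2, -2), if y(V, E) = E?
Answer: -14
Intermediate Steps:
-30 + (4 - 3*4)*y(2, -2) = -30 + (4 - 3*4)*(-2) = -30 + (4 - 12)*(-2) = -30 - 8*(-2) = -30 + 16 = -14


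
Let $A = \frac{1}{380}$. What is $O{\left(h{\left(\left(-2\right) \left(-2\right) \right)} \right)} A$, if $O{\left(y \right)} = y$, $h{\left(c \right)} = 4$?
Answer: $\frac{1}{95} \approx 0.010526$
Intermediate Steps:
$A = \frac{1}{380} \approx 0.0026316$
$O{\left(h{\left(\left(-2\right) \left(-2\right) \right)} \right)} A = 4 \cdot \frac{1}{380} = \frac{1}{95}$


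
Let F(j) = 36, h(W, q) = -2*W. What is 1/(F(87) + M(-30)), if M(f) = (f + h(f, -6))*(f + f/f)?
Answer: -1/834 ≈ -0.0011990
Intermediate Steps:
M(f) = -f*(1 + f) (M(f) = (f - 2*f)*(f + f/f) = (-f)*(f + 1) = (-f)*(1 + f) = -f*(1 + f))
1/(F(87) + M(-30)) = 1/(36 - 30*(-1 - 1*(-30))) = 1/(36 - 30*(-1 + 30)) = 1/(36 - 30*29) = 1/(36 - 870) = 1/(-834) = -1/834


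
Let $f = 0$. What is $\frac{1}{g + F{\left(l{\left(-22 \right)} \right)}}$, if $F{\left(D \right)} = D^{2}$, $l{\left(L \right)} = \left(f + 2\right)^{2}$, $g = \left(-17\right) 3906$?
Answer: $- \frac{1}{66386} \approx -1.5063 \cdot 10^{-5}$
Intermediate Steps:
$g = -66402$
$l{\left(L \right)} = 4$ ($l{\left(L \right)} = \left(0 + 2\right)^{2} = 2^{2} = 4$)
$\frac{1}{g + F{\left(l{\left(-22 \right)} \right)}} = \frac{1}{-66402 + 4^{2}} = \frac{1}{-66402 + 16} = \frac{1}{-66386} = - \frac{1}{66386}$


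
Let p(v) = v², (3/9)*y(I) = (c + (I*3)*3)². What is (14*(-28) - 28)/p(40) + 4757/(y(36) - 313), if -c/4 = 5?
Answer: -217403/886192 ≈ -0.24532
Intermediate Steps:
c = -20 (c = -4*5 = -20)
y(I) = 3*(-20 + 9*I)² (y(I) = 3*(-20 + (I*3)*3)² = 3*(-20 + (3*I)*3)² = 3*(-20 + 9*I)²)
(14*(-28) - 28)/p(40) + 4757/(y(36) - 313) = (14*(-28) - 28)/(40²) + 4757/(3*(-20 + 9*36)² - 313) = (-392 - 28)/1600 + 4757/(3*(-20 + 324)² - 313) = -420*1/1600 + 4757/(3*304² - 313) = -21/80 + 4757/(3*92416 - 313) = -21/80 + 4757/(277248 - 313) = -21/80 + 4757/276935 = -217403/886192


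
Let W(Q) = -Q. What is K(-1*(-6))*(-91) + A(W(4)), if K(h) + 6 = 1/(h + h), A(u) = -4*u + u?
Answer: 6605/12 ≈ 550.42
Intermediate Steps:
A(u) = -3*u
K(h) = -6 + 1/(2*h) (K(h) = -6 + 1/(h + h) = -6 + 1/(2*h))
K(-1*(-6))*(-91) + A(W(4)) = (-6 + 1/(2*((-1*(-6)))))*(-91) - (-3)*4 = (-6 + (½)/6)*(-91) - 3*(-4) = (-6 + (½)*(⅙))*(-91) + 12 = (-6 + 1/12)*(-91) + 12 = -71/12*(-91) + 12 = 6461/12 + 12 = 6605/12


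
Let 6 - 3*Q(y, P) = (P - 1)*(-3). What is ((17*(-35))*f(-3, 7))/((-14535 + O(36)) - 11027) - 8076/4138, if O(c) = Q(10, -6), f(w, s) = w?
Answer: -106932711/52898123 ≈ -2.0215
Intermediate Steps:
Q(y, P) = 1 + P (Q(y, P) = 2 - (P - 1)*(-3)/3 = 2 - (-1 + P)*(-3)/3 = 2 - (3 - 3*P)/3 = 2 + (-1 + P) = 1 + P)
O(c) = -5 (O(c) = 1 - 6 = -5)
((17*(-35))*f(-3, 7))/((-14535 + O(36)) - 11027) - 8076/4138 = ((17*(-35))*(-3))/((-14535 - 5) - 11027) - 8076/4138 = (-595*(-3))/(-14540 - 11027) - 8076*1/4138 = 1785/(-25567) - 4038/2069 = 1785*(-1/25567) - 4038/2069 = -1785/25567 - 4038/2069 = -106932711/52898123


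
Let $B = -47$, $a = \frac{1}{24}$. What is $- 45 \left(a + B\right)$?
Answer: $\frac{16905}{8} \approx 2113.1$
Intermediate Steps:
$a = \frac{1}{24} \approx 0.041667$
$- 45 \left(a + B\right) = - 45 \left(\frac{1}{24} - 47\right) = \left(-45\right) \left(- \frac{1127}{24}\right) = \frac{16905}{8}$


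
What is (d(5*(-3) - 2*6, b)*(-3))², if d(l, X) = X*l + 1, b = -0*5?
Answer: 9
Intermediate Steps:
b = 0 (b = -1*0 = 0)
d(l, X) = 1 + X*l
(d(5*(-3) - 2*6, b)*(-3))² = ((1 + 0*(5*(-3) - 2*6))*(-3))² = ((1 + 0*(-15 - 12))*(-3))² = ((1 + 0*(-27))*(-3))² = ((1 + 0)*(-3))² = (1*(-3))² = (-3)² = 9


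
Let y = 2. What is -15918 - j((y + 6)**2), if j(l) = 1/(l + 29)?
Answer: -1480375/93 ≈ -15918.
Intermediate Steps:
j(l) = 1/(29 + l)
-15918 - j((y + 6)**2) = -15918 - 1/(29 + (2 + 6)**2) = -15918 - 1/(29 + 8**2) = -15918 - 1/(29 + 64) = -15918 - 1/93 = -1480375/93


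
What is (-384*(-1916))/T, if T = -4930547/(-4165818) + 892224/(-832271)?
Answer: 2550890306415762432/386708483005 ≈ 6.5964e+6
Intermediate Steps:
T = 386708483005/3467089512678 (T = -4930547*(-1/4165818) + 892224*(-1/832271) = 4930547/4165818 - 892224/832271 = 386708483005/3467089512678 ≈ 0.11154)
(-384*(-1916))/T = (-384*(-1916))/(386708483005/3467089512678) = 735744*(3467089512678/386708483005) = 2550890306415762432/386708483005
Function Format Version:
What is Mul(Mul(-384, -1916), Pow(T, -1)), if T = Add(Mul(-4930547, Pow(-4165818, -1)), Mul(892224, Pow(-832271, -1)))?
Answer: Rational(2550890306415762432, 386708483005) ≈ 6.5964e+6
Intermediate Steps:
T = Rational(386708483005, 3467089512678) (T = Add(Mul(-4930547, Rational(-1, 4165818)), Mul(892224, Rational(-1, 832271))) = Add(Rational(4930547, 4165818), Rational(-892224, 832271)) = Rational(386708483005, 3467089512678) ≈ 0.11154)
Mul(Mul(-384, -1916), Pow(T, -1)) = Mul(Mul(-384, -1916), Pow(Rational(386708483005, 3467089512678), -1)) = Mul(735744, Rational(3467089512678, 386708483005)) = Rational(2550890306415762432, 386708483005)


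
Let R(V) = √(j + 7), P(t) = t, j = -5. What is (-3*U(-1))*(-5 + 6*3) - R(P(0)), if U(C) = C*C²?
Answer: 39 - √2 ≈ 37.586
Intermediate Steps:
U(C) = C³
R(V) = √2 (R(V) = √(-5 + 7) = √2)
(-3*U(-1))*(-5 + 6*3) - R(P(0)) = (-3*(-1)³)*(-5 + 6*3) - √2 = (-3*(-1))*(-5 + 18) - √2 = 3*13 - √2 = 39 - √2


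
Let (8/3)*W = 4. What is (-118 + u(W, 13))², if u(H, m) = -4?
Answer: 14884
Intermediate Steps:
W = 3/2 (W = (3/8)*4 = 3/2 ≈ 1.5000)
(-118 + u(W, 13))² = (-118 - 4)² = (-122)² = 14884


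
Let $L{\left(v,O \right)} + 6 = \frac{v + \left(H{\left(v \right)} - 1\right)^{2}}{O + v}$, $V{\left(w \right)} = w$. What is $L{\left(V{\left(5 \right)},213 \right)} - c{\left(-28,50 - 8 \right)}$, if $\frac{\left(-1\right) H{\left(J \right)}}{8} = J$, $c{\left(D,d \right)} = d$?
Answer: $- \frac{4389}{109} \approx -40.266$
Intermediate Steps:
$H{\left(J \right)} = - 8 J$
$L{\left(v,O \right)} = -6 + \frac{v + \left(-1 - 8 v\right)^{2}}{O + v}$ ($L{\left(v,O \right)} = -6 + \frac{v + \left(- 8 v - 1\right)^{2}}{O + v} = -6 + \frac{v + \left(-1 - 8 v\right)^{2}}{O + v}$)
$L{\left(V{\left(5 \right)},213 \right)} - c{\left(-28,50 - 8 \right)} = \frac{\left(1 + 8 \cdot 5\right)^{2} - 1278 - 25}{213 + 5} - \left(50 - 8\right) = \frac{\left(1 + 40\right)^{2} - 1278 - 25}{218} - 42 = \frac{41^{2} - 1278 - 25}{218} - 42 = \frac{1681 - 1278 - 25}{218} - 42 = \frac{1}{218} \cdot 378 - 42 = \frac{189}{109} - 42 = - \frac{4389}{109}$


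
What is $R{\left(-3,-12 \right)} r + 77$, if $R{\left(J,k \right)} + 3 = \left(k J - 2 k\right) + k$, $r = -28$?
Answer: $-1183$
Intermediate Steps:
$R{\left(J,k \right)} = -3 - k + J k$ ($R{\left(J,k \right)} = -3 + \left(\left(k J - 2 k\right) + k\right) = -3 + \left(\left(J k - 2 k\right) + k\right) = -3 + \left(\left(- 2 k + J k\right) + k\right) = -3 + \left(- k + J k\right) = -3 - k + J k$)
$R{\left(-3,-12 \right)} r + 77 = \left(-3 - -12 - -36\right) \left(-28\right) + 77 = \left(-3 + 12 + 36\right) \left(-28\right) + 77 = 45 \left(-28\right) + 77 = -1260 + 77 = -1183$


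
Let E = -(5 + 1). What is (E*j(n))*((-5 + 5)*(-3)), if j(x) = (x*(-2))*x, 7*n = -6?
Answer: 0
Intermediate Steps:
n = -6/7 (n = (⅐)*(-6) = -6/7 ≈ -0.85714)
j(x) = -2*x² (j(x) = (-2*x)*x = -2*x²)
E = -6 (E = -1*6 = -6)
(E*j(n))*((-5 + 5)*(-3)) = (-(-12)*(-6/7)²)*((-5 + 5)*(-3)) = (-(-12)*36/49)*(0*(-3)) = -6*(-72/49)*0 = (432/49)*0 = 0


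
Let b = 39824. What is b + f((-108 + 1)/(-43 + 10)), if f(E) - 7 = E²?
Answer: 43387408/1089 ≈ 39842.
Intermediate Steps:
f(E) = 7 + E²
b + f((-108 + 1)/(-43 + 10)) = 39824 + (7 + ((-108 + 1)/(-43 + 10))²) = 39824 + (7 + (-107/(-33))²) = 39824 + (7 + (-107*(-1/33))²) = 39824 + (7 + (107/33)²) = 39824 + (7 + 11449/1089) = 39824 + 19072/1089 = 43387408/1089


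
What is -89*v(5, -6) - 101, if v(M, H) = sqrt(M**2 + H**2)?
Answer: -101 - 89*sqrt(61) ≈ -796.11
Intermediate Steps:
v(M, H) = sqrt(H**2 + M**2)
-89*v(5, -6) - 101 = -89*sqrt((-6)**2 + 5**2) - 101 = -89*sqrt(36 + 25) - 101 = -89*sqrt(61) - 101 = -101 - 89*sqrt(61)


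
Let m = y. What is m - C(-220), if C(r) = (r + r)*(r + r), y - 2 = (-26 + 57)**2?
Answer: -192637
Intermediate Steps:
y = 963 (y = 2 + (-26 + 57)**2 = 2 + 31**2 = 2 + 961 = 963)
m = 963
C(r) = 4*r**2 (C(r) = (2*r)*(2*r) = 4*r**2)
m - C(-220) = 963 - 4*(-220)**2 = 963 - 4*48400 = 963 - 1*193600 = 963 - 193600 = -192637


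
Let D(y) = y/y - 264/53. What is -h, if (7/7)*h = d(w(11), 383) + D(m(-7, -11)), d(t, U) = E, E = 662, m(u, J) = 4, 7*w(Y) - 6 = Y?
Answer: -34875/53 ≈ -658.02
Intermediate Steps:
w(Y) = 6/7 + Y/7
d(t, U) = 662
D(y) = -211/53 (D(y) = 1 - 264*1/53 = 1 - 264/53 = -211/53)
h = 34875/53 (h = 662 - 211/53 = 34875/53 ≈ 658.02)
-h = -1*34875/53 = -34875/53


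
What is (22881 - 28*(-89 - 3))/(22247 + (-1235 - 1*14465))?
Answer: 25457/6547 ≈ 3.8883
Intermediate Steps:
(22881 - 28*(-89 - 3))/(22247 + (-1235 - 1*14465)) = (22881 - 28*(-92))/(22247 + (-1235 - 14465)) = (22881 + 2576)/(22247 - 15700) = 25457/6547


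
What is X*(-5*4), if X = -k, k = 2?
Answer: 40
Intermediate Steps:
X = -2 (X = -1*2 = -2)
X*(-5*4) = -(-10)*4 = -2*(-20) = 40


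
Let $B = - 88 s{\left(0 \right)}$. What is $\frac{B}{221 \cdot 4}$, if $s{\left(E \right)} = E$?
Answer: $0$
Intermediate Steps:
$B = 0$ ($B = \left(-88\right) 0 = 0$)
$\frac{B}{221 \cdot 4} = \frac{0}{221 \cdot 4} = \frac{0}{884} = 0 \cdot \frac{1}{884} = 0$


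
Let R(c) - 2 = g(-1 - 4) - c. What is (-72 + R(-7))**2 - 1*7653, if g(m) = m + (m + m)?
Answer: -1569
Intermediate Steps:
g(m) = 3*m (g(m) = m + 2*m = 3*m)
R(c) = -13 - c (R(c) = 2 + (3*(-1 - 4) - c) = 2 + (3*(-5) - c) = 2 + (-15 - c) = -13 - c)
(-72 + R(-7))**2 - 1*7653 = (-72 + (-13 - 1*(-7)))**2 - 1*7653 = (-72 + (-13 + 7))**2 - 7653 = (-72 - 6)**2 - 7653 = (-78)**2 - 7653 = 6084 - 7653 = -1569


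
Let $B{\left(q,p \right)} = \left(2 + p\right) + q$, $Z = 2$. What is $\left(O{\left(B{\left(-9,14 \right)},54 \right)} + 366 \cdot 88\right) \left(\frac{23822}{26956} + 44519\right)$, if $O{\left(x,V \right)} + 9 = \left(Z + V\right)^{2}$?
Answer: $\frac{21202377817655}{13478} \approx 1.5731 \cdot 10^{9}$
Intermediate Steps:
$B{\left(q,p \right)} = 2 + p + q$
$O{\left(x,V \right)} = -9 + \left(2 + V\right)^{2}$
$\left(O{\left(B{\left(-9,14 \right)},54 \right)} + 366 \cdot 88\right) \left(\frac{23822}{26956} + 44519\right) = \left(\left(-9 + \left(2 + 54\right)^{2}\right) + 366 \cdot 88\right) \left(\frac{23822}{26956} + 44519\right) = \left(\left(-9 + 56^{2}\right) + 32208\right) \left(23822 \cdot \frac{1}{26956} + 44519\right) = \left(\left(-9 + 3136\right) + 32208\right) \left(\frac{11911}{13478} + 44519\right) = \left(3127 + 32208\right) \frac{600038993}{13478} = 35335 \cdot \frac{600038993}{13478} = \frac{21202377817655}{13478}$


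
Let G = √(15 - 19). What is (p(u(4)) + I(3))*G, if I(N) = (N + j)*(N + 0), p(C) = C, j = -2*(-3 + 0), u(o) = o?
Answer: 62*I ≈ 62.0*I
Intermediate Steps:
j = 6 (j = -2*(-3) = 6)
G = 2*I (G = √(-4) = 2*I ≈ 2.0*I)
I(N) = N*(6 + N) (I(N) = (N + 6)*(N + 0) = (6 + N)*N = N*(6 + N))
(p(u(4)) + I(3))*G = (4 + 3*(6 + 3))*(2*I) = (4 + 3*9)*(2*I) = (4 + 27)*(2*I) = 31*(2*I) = 62*I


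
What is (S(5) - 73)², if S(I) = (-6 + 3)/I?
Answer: 135424/25 ≈ 5417.0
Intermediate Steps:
S(I) = -3/I
(S(5) - 73)² = (-3/5 - 73)² = (-3*⅕ - 73)² = (-⅗ - 73)² = (-368/5)² = 135424/25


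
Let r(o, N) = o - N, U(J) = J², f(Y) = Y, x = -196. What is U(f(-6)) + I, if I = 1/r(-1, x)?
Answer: 7021/195 ≈ 36.005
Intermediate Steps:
I = 1/195 (I = 1/(-1 - 1*(-196)) = 1/(-1 + 196) = 1/195 ≈ 0.0051282)
U(f(-6)) + I = (-6)² + 1/195 = 36 + 1/195 = 7021/195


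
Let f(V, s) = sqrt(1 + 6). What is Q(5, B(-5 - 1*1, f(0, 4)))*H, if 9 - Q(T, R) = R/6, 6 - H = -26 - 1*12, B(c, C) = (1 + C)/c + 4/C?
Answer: 3575/9 - 187*sqrt(7)/63 ≈ 389.37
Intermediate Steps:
f(V, s) = sqrt(7)
B(c, C) = 4/C + (1 + C)/c (B(c, C) = (1 + C)/c + 4/C = 4/C + (1 + C)/c)
H = 44 (H = 6 - (-26 - 1*12) = 6 - (-26 - 12) = 6 - 1*(-38) = 6 + 38 = 44)
Q(T, R) = 9 - R/6
Q(5, B(-5 - 1*1, f(0, 4)))*H = (9 - (1/(-5 - 1*1) + 4/(sqrt(7)) + sqrt(7)/(-5 - 1*1))/6)*44 = (9 - (1/(-5 - 1) + 4*(sqrt(7)/7) + sqrt(7)/(-5 - 1))/6)*44 = (9 - (1/(-6) + 4*sqrt(7)/7 + sqrt(7)/(-6))/6)*44 = (9 - (-1/6 + 4*sqrt(7)/7 + sqrt(7)*(-1/6))/6)*44 = (9 - (-1/6 + 4*sqrt(7)/7 - sqrt(7)/6)/6)*44 = (9 - (-1/6 + 17*sqrt(7)/42)/6)*44 = (9 + (1/36 - 17*sqrt(7)/252))*44 = (325/36 - 17*sqrt(7)/252)*44 = 3575/9 - 187*sqrt(7)/63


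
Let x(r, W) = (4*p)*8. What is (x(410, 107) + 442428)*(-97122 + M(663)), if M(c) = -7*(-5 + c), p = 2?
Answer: -45013826176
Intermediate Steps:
x(r, W) = 64 (x(r, W) = (4*2)*8 = 8*8 = 64)
M(c) = 35 - 7*c
(x(410, 107) + 442428)*(-97122 + M(663)) = (64 + 442428)*(-97122 + (35 - 7*663)) = 442492*(-97122 + (35 - 4641)) = 442492*(-97122 - 4606) = 442492*(-101728) = -45013826176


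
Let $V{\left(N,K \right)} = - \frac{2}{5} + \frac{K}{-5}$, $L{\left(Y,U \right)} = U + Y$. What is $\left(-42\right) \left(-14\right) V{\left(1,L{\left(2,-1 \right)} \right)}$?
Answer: $- \frac{1764}{5} \approx -352.8$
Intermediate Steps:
$V{\left(N,K \right)} = - \frac{2}{5} - \frac{K}{5}$ ($V{\left(N,K \right)} = \left(-2\right) \frac{1}{5} + K \left(- \frac{1}{5}\right) = - \frac{2}{5} - \frac{K}{5}$)
$\left(-42\right) \left(-14\right) V{\left(1,L{\left(2,-1 \right)} \right)} = \left(-42\right) \left(-14\right) \left(- \frac{2}{5} - \frac{-1 + 2}{5}\right) = 588 \left(- \frac{2}{5} - \frac{1}{5}\right) = 588 \left(- \frac{3}{5}\right) = - \frac{1764}{5}$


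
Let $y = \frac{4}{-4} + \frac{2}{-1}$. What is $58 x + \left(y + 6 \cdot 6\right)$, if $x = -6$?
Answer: $-315$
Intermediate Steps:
$y = -3$ ($y = 4 \left(- \frac{1}{4}\right) + 2 \left(-1\right) = -1 - 2 = -3$)
$58 x + \left(y + 6 \cdot 6\right) = 58 \left(-6\right) + \left(-3 + 6 \cdot 6\right) = -348 + \left(-3 + 36\right) = -348 + 33 = -315$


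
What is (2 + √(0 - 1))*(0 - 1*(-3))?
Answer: 6 + 3*I ≈ 6.0 + 3.0*I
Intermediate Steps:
(2 + √(0 - 1))*(0 - 1*(-3)) = (2 + √(-1))*(0 + 3) = (2 + I)*3 = 6 + 3*I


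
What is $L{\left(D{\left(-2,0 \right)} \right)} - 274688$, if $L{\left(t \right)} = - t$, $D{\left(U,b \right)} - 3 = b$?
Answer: $-274691$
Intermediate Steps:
$D{\left(U,b \right)} = 3 + b$
$L{\left(D{\left(-2,0 \right)} \right)} - 274688 = - (3 + 0) - 274688 = \left(-1\right) 3 - 274688 = -3 - 274688 = -274691$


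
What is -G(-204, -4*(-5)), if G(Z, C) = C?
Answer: -20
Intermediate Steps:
-G(-204, -4*(-5)) = -(-4)*(-5) = -1*20 = -20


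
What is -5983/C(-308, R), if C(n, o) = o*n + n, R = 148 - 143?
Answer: 5983/1848 ≈ 3.2376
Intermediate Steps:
R = 5
C(n, o) = n + n*o (C(n, o) = n*o + n = n + n*o)
-5983/C(-308, R) = -5983*(-1/(308*(1 + 5))) = -5983/((-308*6)) = -5983/(-1848) = -5983*(-1/1848) = 5983/1848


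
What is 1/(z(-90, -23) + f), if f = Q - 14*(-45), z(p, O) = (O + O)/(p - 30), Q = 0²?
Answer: 60/37823 ≈ 0.0015863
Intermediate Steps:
Q = 0
z(p, O) = 2*O/(-30 + p) (z(p, O) = (2*O)/(-30 + p) = 2*O/(-30 + p))
f = 630 (f = 0 - 14*(-45) = 0 + 630 = 630)
1/(z(-90, -23) + f) = 1/(2*(-23)/(-30 - 90) + 630) = 1/(2*(-23)/(-120) + 630) = 1/(2*(-23)*(-1/120) + 630) = 1/(23/60 + 630) = 1/(37823/60) = 60/37823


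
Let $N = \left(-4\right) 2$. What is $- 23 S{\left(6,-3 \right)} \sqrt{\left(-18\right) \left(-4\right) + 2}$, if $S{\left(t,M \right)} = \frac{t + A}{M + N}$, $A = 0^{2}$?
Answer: $\frac{138 \sqrt{74}}{11} \approx 107.92$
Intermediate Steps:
$A = 0$
$N = -8$
$S{\left(t,M \right)} = \frac{t}{-8 + M}$ ($S{\left(t,M \right)} = \frac{t + 0}{M - 8} = \frac{t}{-8 + M}$)
$- 23 S{\left(6,-3 \right)} \sqrt{\left(-18\right) \left(-4\right) + 2} = - 23 \frac{6}{-8 - 3} \sqrt{\left(-18\right) \left(-4\right) + 2} = - 23 \frac{6}{-11} \sqrt{72 + 2} = - 23 \cdot 6 \left(- \frac{1}{11}\right) \sqrt{74} = \left(-23\right) \left(- \frac{6}{11}\right) \sqrt{74} = \frac{138 \sqrt{74}}{11}$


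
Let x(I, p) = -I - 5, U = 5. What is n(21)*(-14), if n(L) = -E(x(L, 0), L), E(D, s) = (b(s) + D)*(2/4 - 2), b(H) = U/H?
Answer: 541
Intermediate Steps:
x(I, p) = -5 - I
b(H) = 5/H
E(D, s) = -15/(2*s) - 3*D/2 (E(D, s) = (5/s + D)*(2/4 - 2) = (D + 5/s)*(2*(¼) - 2) = (D + 5/s)*(½ - 2) = (D + 5/s)*(-3/2) = -15/(2*s) - 3*D/2)
n(L) = -3*(-5 - L*(-5 - L))/(2*L) (n(L) = -3*(-5 - (-5 - L)*L)/(2*L) = -3*(-5 - L*(-5 - L))/(2*L))
n(21)*(-14) = ((3/2)*(5 - 1*21*(5 + 21))/21)*(-14) = ((3/2)*(1/21)*(5 - 1*21*26))*(-14) = ((3/2)*(1/21)*(5 - 546))*(-14) = ((3/2)*(1/21)*(-541))*(-14) = -541/14*(-14) = 541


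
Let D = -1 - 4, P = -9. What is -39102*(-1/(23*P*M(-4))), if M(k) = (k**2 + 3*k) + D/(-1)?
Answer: -13034/621 ≈ -20.989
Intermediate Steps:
D = -5
M(k) = 5 + k**2 + 3*k (M(k) = (k**2 + 3*k) - 5/(-1) = (k**2 + 3*k) - 5*(-1) = (k**2 + 3*k) + 5 = 5 + k**2 + 3*k)
-39102*(-1/(23*P*M(-4))) = -39102*1/(207*(5 + (-4)**2 + 3*(-4))) = -39102*1/(207*(5 + 16 - 12)) = -39102/((9*(-9))*(-23)) = -39102/((-81*(-23))) = -39102/1863 = -39102*1/1863 = -13034/621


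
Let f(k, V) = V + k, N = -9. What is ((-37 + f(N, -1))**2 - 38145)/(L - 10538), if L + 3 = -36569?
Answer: 17968/23555 ≈ 0.76281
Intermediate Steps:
L = -36572 (L = -3 - 36569 = -36572)
((-37 + f(N, -1))**2 - 38145)/(L - 10538) = ((-37 + (-1 - 9))**2 - 38145)/(-36572 - 10538) = ((-37 - 10)**2 - 38145)/(-47110) = ((-47)**2 - 38145)*(-1/47110) = (2209 - 38145)*(-1/47110) = -35936*(-1/47110) = 17968/23555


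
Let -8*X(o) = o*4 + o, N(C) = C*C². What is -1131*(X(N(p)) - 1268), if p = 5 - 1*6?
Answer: 11467209/8 ≈ 1.4334e+6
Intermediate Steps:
p = -1 (p = 5 - 6 = -1)
N(C) = C³
X(o) = -5*o/8 (X(o) = -(o*4 + o)/8 = -(4*o + o)/8 = -5*o/8)
-1131*(X(N(p)) - 1268) = -1131*(-5/8*(-1)³ - 1268) = -1131*(-5/8*(-1) - 1268) = -1131*(5/8 - 1268) = -1131*(-10139/8) = 11467209/8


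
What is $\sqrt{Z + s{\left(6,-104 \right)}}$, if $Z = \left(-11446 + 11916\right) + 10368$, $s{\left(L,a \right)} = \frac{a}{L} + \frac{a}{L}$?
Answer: $\frac{\sqrt{97230}}{3} \approx 103.94$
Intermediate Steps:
$s{\left(L,a \right)} = \frac{2 a}{L}$
$Z = 10838$ ($Z = 470 + 10368 = 10838$)
$\sqrt{Z + s{\left(6,-104 \right)}} = \sqrt{10838 + 2 \left(-104\right) \frac{1}{6}} = \sqrt{10838 - \frac{104}{3}} = \sqrt{\frac{32410}{3}} = \frac{\sqrt{97230}}{3}$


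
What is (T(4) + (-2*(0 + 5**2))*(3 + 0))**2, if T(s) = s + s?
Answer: 20164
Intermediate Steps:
T(s) = 2*s
(T(4) + (-2*(0 + 5**2))*(3 + 0))**2 = (2*4 + (-2*(0 + 5**2))*(3 + 0))**2 = (8 - 2*(0 + 25)*3)**2 = (8 - 2*25*3)**2 = (8 - 50*3)**2 = (8 - 150)**2 = (-142)**2 = 20164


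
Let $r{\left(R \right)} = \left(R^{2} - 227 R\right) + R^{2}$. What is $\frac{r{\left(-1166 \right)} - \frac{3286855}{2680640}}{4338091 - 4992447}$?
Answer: $- \frac{1599694852261}{350818573568} \approx -4.5599$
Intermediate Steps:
$r{\left(R \right)} = - 227 R + 2 R^{2}$
$\frac{r{\left(-1166 \right)} - \frac{3286855}{2680640}}{4338091 - 4992447} = \frac{- 1166 \left(-227 + 2 \left(-1166\right)\right) - \frac{3286855}{2680640}}{4338091 - 4992447} = \frac{- 1166 \left(-227 - 2332\right) - \frac{657371}{536128}}{-654356} = \left(\left(-1166\right) \left(-2559\right) - \frac{657371}{536128}\right) \left(- \frac{1}{654356}\right) = \left(2983794 - \frac{657371}{536128}\right) \left(- \frac{1}{654356}\right) = \frac{1599694852261}{536128} \left(- \frac{1}{654356}\right) = - \frac{1599694852261}{350818573568}$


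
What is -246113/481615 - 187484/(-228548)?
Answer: 8511618184/27518036255 ≈ 0.30931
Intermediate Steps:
-246113/481615 - 187484/(-228548) = -246113*1/481615 - 187484*(-1/228548) = -246113/481615 + 46871/57137 = 8511618184/27518036255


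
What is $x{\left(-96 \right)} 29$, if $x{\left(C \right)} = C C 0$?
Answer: $0$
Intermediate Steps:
$x{\left(C \right)} = 0$ ($x{\left(C \right)} = C^{2} \cdot 0 = 0$)
$x{\left(-96 \right)} 29 = 0 \cdot 29 = 0$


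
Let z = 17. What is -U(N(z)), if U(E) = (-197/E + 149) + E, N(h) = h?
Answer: -2625/17 ≈ -154.41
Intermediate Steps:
U(E) = 149 + E - 197/E (U(E) = (149 - 197/E) + E = 149 + E - 197/E)
-U(N(z)) = -(149 + 17 - 197/17) = -1*2625/17 = -2625/17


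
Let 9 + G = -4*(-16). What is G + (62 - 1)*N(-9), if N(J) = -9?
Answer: -494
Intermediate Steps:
G = 55 (G = -9 - 4*(-16) = -9 + 64 = 55)
G + (62 - 1)*N(-9) = 55 + (62 - 1)*(-9) = 55 + 61*(-9) = 55 - 549 = -494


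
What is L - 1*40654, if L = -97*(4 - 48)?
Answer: -36386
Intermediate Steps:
L = 4268 (L = -97*(-44) = 4268)
L - 1*40654 = 4268 - 1*40654 = 4268 - 40654 = -36386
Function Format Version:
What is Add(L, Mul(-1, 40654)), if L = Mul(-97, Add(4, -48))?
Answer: -36386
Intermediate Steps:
L = 4268 (L = Mul(-97, -44) = 4268)
Add(L, Mul(-1, 40654)) = Add(4268, Mul(-1, 40654)) = Add(4268, -40654) = -36386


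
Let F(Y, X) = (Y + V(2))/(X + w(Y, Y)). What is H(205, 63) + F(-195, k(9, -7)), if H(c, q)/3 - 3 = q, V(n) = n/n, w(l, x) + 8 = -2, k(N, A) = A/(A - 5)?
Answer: 24702/113 ≈ 218.60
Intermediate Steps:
k(N, A) = A/(-5 + A)
w(l, x) = -10 (w(l, x) = -8 - 2 = -10)
V(n) = 1
F(Y, X) = (1 + Y)/(-10 + X) (F(Y, X) = (Y + 1)/(X - 10) = (1 + Y)/(-10 + X))
H(c, q) = 9 + 3*q
H(205, 63) + F(-195, k(9, -7)) = (9 + 3*63) + (1 - 195)/(-10 - 7/(-5 - 7)) = (9 + 189) - 194/(-10 - 7/(-12)) = 198 - 194/(-10 - 7*(-1/12)) = 198 - 194/(-10 + 7/12) = 198 - 194/(-113/12) = 198 - 12/113*(-194) = 198 + 2328/113 = 24702/113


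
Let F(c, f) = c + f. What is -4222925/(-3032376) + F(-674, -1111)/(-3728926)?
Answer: 7876193809855/5653752854088 ≈ 1.3931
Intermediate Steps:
-4222925/(-3032376) + F(-674, -1111)/(-3728926) = -4222925/(-3032376) + (-674 - 1111)/(-3728926) = -4222925*(-1/3032376) - 1785*(-1/3728926) = 4222925/3032376 + 1785/3728926 = 7876193809855/5653752854088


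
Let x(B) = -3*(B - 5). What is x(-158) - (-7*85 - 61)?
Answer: 1145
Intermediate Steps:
x(B) = 15 - 3*B (x(B) = -3*(-5 + B) = 15 - 3*B)
x(-158) - (-7*85 - 61) = (15 - 3*(-158)) - (-7*85 - 61) = (15 + 474) - (-595 - 61) = 489 - 1*(-656) = 489 + 656 = 1145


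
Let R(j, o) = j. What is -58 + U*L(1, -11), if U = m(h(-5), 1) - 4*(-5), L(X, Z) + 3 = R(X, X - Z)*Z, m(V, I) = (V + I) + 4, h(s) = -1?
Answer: -394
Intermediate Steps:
m(V, I) = 4 + I + V (m(V, I) = (I + V) + 4 = 4 + I + V)
L(X, Z) = -3 + X*Z
U = 24 (U = (4 + 1 - 1) - 4*(-5) = 4 + 20 = 24)
-58 + U*L(1, -11) = -58 + 24*(-3 + 1*(-11)) = -58 + 24*(-3 - 11) = -58 + 24*(-14) = -58 - 336 = -394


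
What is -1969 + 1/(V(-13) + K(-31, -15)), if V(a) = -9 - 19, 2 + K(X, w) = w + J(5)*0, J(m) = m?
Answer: -88606/45 ≈ -1969.0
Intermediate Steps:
K(X, w) = -2 + w (K(X, w) = -2 + (w + 5*0) = -2 + (w + 0) = -2 + w)
V(a) = -28
-1969 + 1/(V(-13) + K(-31, -15)) = -1969 + 1/(-28 + (-2 - 15)) = -1969 + 1/(-28 - 17) = -1969 + 1/(-45) = -1969 - 1/45 = -88606/45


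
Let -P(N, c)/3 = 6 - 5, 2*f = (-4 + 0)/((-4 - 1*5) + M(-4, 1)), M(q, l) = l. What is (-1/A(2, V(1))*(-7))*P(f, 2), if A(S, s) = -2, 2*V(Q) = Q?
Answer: 21/2 ≈ 10.500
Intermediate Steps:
V(Q) = Q/2
f = 1/4 (f = ((-4 + 0)/((-4 - 1*5) + 1))/2 = (-4/((-4 - 5) + 1))/2 = (-4/(-9 + 1))/2 = (-4/(-8))/2 = (-4*(-1/8))/2 = (1/2)*(1/2) = 1/4 ≈ 0.25000)
P(N, c) = -3 (P(N, c) = -3*(6 - 5) = -3*1 = -3)
(-1/A(2, V(1))*(-7))*P(f, 2) = (-1/(-2)*(-7))*(-3) = (-1*(-1/2)*(-7))*(-3) = ((1/2)*(-7))*(-3) = -7/2*(-3) = 21/2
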